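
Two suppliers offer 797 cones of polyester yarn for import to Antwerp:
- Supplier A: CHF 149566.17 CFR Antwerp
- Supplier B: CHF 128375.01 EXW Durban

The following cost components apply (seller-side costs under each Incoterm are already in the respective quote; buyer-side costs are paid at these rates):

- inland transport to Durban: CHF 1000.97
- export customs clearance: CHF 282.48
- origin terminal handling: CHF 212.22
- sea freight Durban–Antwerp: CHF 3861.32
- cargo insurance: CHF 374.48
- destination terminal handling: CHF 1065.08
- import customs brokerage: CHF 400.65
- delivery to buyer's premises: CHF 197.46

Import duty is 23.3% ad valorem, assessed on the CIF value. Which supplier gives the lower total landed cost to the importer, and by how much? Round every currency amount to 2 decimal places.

Supplier B is cheaper by CHF 19523.53

Supplier A (CFR):
CIF value = CFR price + insurance = 149566.17 + 374.48 = 149940.65
Import duty = 149940.65 × 23.3% = 34936.17
Buyer bears (A): 374.48 + 1065.08 + 400.65 + 197.46 = 2037.67
Landed cost (A) = invoice 149566.17 + 2037.67 + duty 34936.17 = 186540.01
Supplier B (EXW):
CIF value = EXW price + inland to port + export clearance + origin terminal + freight + insurance = 128375.01 + 1000.97 + 282.48 + 212.22 + 3861.32 + 374.48 = 134106.48
Import duty = 134106.48 × 23.3% = 31246.81
Buyer bears (B): 1000.97 + 282.48 + 212.22 + 3861.32 + 374.48 + 1065.08 + 400.65 + 197.46 = 7394.66
Landed cost (B) = invoice 128375.01 + 7394.66 + duty 31246.81 = 167016.48
Difference = |186540.01 − 167016.48| = 19523.53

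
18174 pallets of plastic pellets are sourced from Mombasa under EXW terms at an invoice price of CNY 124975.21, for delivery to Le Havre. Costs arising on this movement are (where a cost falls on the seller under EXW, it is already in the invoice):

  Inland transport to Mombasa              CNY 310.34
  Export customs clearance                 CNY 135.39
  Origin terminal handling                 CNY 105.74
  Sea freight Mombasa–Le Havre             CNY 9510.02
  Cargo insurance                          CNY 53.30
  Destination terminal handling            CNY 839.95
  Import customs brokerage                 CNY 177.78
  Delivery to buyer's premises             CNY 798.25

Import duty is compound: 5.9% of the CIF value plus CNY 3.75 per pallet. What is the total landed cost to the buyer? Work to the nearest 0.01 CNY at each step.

Total landed cost: CNY 213028.79

EXW: the seller makes goods available at their premises; the buyer bears all onward costs.
CIF value = EXW price + inland to port + export clearance + origin terminal + freight + insurance = 124975.21 + 310.34 + 135.39 + 105.74 + 9510.02 + 53.30 = 135090.00
Ad valorem component: 135090.00 × 5.9% = 7970.31
Specific component: 18174 × 3.75 = 68152.50
Import duty = 7970.31 + 68152.50 = 76122.81
Buyer bears: inland to port 310.34 + export clearance 135.39 + origin terminal 105.74 + freight 9510.02 + insurance 53.30 + destination terminal 839.95 + brokerage 177.78 + delivery 798.25 + duty 76122.81 = 88053.58
Landed cost = invoice 124975.21 + 88053.58 = 213028.79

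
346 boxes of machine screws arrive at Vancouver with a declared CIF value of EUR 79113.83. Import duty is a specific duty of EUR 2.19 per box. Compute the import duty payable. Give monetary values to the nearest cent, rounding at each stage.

Import duty: EUR 757.74

Import duty = 346 × 2.19 = 757.74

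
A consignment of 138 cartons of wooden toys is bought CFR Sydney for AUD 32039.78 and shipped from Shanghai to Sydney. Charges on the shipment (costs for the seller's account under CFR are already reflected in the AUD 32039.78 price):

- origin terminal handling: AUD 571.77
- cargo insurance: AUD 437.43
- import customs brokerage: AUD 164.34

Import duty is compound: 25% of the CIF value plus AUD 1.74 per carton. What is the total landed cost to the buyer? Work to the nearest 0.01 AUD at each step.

Total landed cost: AUD 41000.97

CFR: the seller pays costs through ocean freight to the destination port, but not insurance.
Already in the invoice (seller's account under CFR): origin terminal — exclude.
CIF value = CFR price + insurance = 32039.78 + 437.43 = 32477.21
Ad valorem component: 32477.21 × 25% = 8119.30
Specific component: 138 × 1.74 = 240.12
Import duty = 8119.30 + 240.12 = 8359.42
Buyer bears: insurance 437.43 + brokerage 164.34 + duty 8359.42 = 8961.19
Landed cost = invoice 32039.78 + 8961.19 = 41000.97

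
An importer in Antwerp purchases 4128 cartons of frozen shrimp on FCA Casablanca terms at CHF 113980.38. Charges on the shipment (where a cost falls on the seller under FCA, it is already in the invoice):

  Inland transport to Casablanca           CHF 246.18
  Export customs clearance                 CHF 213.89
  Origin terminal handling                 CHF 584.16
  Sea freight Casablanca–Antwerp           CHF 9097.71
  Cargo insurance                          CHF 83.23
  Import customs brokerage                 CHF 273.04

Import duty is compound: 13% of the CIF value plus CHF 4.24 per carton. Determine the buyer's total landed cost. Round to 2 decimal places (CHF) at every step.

Total landed cost: CHF 157608.15

FCA: the seller delivers export-cleared goods to the carrier; the buyer bears costs from that point.
Already in the invoice (seller's account under FCA): inland to port, export clearance — exclude.
CIF value = FCA price + origin terminal + freight + insurance = 113980.38 + 584.16 + 9097.71 + 83.23 = 123745.48
Ad valorem component: 123745.48 × 13% = 16086.91
Specific component: 4128 × 4.24 = 17502.72
Import duty = 16086.91 + 17502.72 = 33589.63
Buyer bears: origin terminal 584.16 + freight 9097.71 + insurance 83.23 + brokerage 273.04 + duty 33589.63 = 43627.77
Landed cost = invoice 113980.38 + 43627.77 = 157608.15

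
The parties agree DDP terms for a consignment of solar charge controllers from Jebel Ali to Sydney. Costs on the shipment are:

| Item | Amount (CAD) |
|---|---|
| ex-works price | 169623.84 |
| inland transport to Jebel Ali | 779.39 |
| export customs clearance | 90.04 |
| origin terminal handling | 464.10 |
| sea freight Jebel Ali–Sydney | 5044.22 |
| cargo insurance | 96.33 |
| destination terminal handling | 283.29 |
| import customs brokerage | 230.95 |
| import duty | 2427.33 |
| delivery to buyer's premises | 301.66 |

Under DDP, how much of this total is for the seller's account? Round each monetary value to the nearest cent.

Seller's account: CAD 179341.15

DDP: the seller bears all costs including import duty.
Seller's account: goods 169623.84 + inland to port 779.39 + export clearance 90.04 + origin terminal 464.10 + freight 5044.22 + insurance 96.33 + destination terminal 283.29 + brokerage 230.95 + duty 2427.33 + delivery 301.66 = 179341.15
Buyer's account: 0.00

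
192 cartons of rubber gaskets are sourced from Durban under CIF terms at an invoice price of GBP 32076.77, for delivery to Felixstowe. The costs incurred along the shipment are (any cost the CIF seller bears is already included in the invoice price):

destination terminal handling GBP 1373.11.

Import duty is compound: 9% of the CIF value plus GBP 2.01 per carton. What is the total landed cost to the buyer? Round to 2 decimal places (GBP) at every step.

CIF: the seller pays costs through ocean freight and marine insurance to the destination port.
The CIF price already equals the CIF value: 32076.77
Ad valorem component: 32076.77 × 9% = 2886.91
Specific component: 192 × 2.01 = 385.92
Import duty = 2886.91 + 385.92 = 3272.83
Buyer bears: destination terminal 1373.11 + duty 3272.83 = 4645.94
Landed cost = invoice 32076.77 + 4645.94 = 36722.71

Total landed cost: GBP 36722.71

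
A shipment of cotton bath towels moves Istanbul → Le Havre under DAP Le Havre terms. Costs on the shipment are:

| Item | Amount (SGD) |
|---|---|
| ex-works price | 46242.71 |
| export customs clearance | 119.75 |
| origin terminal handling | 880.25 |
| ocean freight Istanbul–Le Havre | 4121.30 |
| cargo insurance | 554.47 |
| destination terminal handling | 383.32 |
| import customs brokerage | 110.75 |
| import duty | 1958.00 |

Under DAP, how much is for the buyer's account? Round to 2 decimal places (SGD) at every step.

DAP: the seller bears all costs to the named destination except import duty and clearance.
Seller's account: goods 46242.71 + export clearance 119.75 + origin terminal 880.25 + freight 4121.30 + insurance 554.47 + destination terminal 383.32 = 52301.80
Buyer's account: brokerage 110.75 + duty 1958.00 = 2068.75

Buyer's account: SGD 2068.75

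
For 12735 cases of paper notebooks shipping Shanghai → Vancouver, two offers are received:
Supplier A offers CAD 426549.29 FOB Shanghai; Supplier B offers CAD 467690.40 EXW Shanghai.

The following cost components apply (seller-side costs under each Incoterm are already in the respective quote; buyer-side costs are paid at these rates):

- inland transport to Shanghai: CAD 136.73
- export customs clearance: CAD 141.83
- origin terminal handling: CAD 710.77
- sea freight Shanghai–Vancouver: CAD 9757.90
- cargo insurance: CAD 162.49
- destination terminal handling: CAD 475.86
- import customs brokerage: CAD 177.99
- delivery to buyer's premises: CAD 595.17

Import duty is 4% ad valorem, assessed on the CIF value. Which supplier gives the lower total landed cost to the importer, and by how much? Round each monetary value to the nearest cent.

Supplier A is cheaper by CAD 43815.65

Supplier A (FOB):
CIF value = FOB price + freight + insurance = 426549.29 + 9757.90 + 162.49 = 436469.68
Import duty = 436469.68 × 4% = 17458.79
Buyer bears (A): 9757.90 + 162.49 + 475.86 + 177.99 + 595.17 = 11169.41
Landed cost (A) = invoice 426549.29 + 11169.41 + duty 17458.79 = 455177.49
Supplier B (EXW):
CIF value = EXW price + inland to port + export clearance + origin terminal + freight + insurance = 467690.40 + 136.73 + 141.83 + 710.77 + 9757.90 + 162.49 = 478600.12
Import duty = 478600.12 × 4% = 19144.00
Buyer bears (B): 136.73 + 141.83 + 710.77 + 9757.90 + 162.49 + 475.86 + 177.99 + 595.17 = 12158.74
Landed cost (B) = invoice 467690.40 + 12158.74 + duty 19144.00 = 498993.14
Difference = |455177.49 − 498993.14| = 43815.65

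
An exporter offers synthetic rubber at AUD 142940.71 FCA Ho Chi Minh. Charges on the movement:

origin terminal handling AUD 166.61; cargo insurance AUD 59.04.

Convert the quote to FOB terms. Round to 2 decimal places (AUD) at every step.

FOB price: AUD 143107.32

Not relevant to the conversion: insurance — on the buyer under both terms; not part of either seller's price.
From FCA to FOB, the seller additionally bears: origin terminal.
FOB price = 142940.71 + 166.61 = 143107.32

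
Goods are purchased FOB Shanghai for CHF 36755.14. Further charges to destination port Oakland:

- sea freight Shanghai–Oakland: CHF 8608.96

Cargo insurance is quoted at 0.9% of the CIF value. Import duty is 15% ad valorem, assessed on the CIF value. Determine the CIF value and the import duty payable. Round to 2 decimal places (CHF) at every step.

CIF value: CHF 45776.08; import duty: CHF 6866.41

Let C be the CIF value. C = FOB price + freight + 0.9% × C
C − 0.9% × C = 36755.14 + 8608.96
0.991 × C = 45364.10
C = 45364.10 / 0.991 = 45776.08
Insurance premium = 0.9% × 45776.08 = 411.98
Import duty = 45776.08 × 15% = 6866.41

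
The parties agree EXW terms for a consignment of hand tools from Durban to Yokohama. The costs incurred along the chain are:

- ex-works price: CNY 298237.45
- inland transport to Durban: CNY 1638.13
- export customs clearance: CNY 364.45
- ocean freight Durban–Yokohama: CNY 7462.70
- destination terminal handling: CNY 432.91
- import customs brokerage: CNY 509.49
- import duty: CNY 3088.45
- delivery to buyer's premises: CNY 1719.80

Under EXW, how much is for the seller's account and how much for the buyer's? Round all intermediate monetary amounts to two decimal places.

EXW: the seller makes goods available at their premises; the buyer bears all onward costs.
Seller's account: goods 298237.45 = 298237.45
Buyer's account: inland to port 1638.13 + export clearance 364.45 + freight 7462.70 + destination terminal 432.91 + brokerage 509.49 + duty 3088.45 + delivery 1719.80 = 15215.93

Seller: CNY 298237.45; buyer: CNY 15215.93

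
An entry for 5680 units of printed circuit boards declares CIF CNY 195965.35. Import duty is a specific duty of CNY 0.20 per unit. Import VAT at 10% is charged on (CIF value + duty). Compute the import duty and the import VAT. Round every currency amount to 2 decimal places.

Import duty: CNY 1136.00; import VAT: CNY 19710.14

Import duty = 5680 × 0.20 = 1136.00
VAT base = CIF + duty = 195965.35 + 1136.00 = 197101.35
Import VAT = 197101.35 × 10% = 19710.14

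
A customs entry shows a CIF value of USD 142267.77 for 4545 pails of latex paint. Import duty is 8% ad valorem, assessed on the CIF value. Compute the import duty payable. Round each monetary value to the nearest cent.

Import duty: USD 11381.42

Import duty = 142267.77 × 8% = 11381.42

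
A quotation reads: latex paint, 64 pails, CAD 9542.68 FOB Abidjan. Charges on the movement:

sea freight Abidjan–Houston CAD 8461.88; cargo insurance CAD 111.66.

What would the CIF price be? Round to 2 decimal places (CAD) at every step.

CIF price: CAD 18116.22

From FOB to CIF, the seller additionally bears: freight, insurance.
CIF price = 9542.68 + 8461.88 + 111.66 = 18116.22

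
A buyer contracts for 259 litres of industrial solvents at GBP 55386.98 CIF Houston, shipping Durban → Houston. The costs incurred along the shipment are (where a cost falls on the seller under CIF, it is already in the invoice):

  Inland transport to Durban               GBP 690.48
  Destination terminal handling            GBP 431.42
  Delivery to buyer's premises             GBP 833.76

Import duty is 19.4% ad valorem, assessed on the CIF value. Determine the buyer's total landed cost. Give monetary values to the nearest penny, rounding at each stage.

CIF: the seller pays costs through ocean freight and marine insurance to the destination port.
Already in the invoice (seller's account under CIF): inland to port — exclude.
The CIF price already equals the CIF value: 55386.98
Import duty = 55386.98 × 19.4% = 10745.07
Buyer bears: destination terminal 431.42 + delivery 833.76 + duty 10745.07 = 12010.25
Landed cost = invoice 55386.98 + 12010.25 = 67397.23

Total landed cost: GBP 67397.23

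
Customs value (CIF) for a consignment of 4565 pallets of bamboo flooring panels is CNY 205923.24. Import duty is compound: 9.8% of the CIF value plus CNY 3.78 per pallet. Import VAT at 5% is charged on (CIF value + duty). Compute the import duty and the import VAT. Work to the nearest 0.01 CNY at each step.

Ad valorem component: 205923.24 × 9.8% = 20180.48
Specific component: 4565 × 3.78 = 17255.70
Import duty = 20180.48 + 17255.70 = 37436.18
VAT base = CIF + duty = 205923.24 + 37436.18 = 243359.42
Import VAT = 243359.42 × 5% = 12167.97

Import duty: CNY 37436.18; import VAT: CNY 12167.97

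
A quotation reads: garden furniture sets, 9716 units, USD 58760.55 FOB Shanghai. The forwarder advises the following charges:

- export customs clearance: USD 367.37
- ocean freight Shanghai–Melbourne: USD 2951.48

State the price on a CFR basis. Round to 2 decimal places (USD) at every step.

Not relevant to the conversion: export clearance — on the seller under both FOB and CFR; already in the FOB price and stays in the CFR price.
From FOB to CFR, the seller additionally bears: freight.
CFR price = 58760.55 + 2951.48 = 61712.03

CFR price: USD 61712.03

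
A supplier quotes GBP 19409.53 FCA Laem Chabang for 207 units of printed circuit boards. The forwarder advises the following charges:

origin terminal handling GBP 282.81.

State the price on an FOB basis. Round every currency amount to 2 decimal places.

From FCA to FOB, the seller additionally bears: origin terminal.
FOB price = 19409.53 + 282.81 = 19692.34

FOB price: GBP 19692.34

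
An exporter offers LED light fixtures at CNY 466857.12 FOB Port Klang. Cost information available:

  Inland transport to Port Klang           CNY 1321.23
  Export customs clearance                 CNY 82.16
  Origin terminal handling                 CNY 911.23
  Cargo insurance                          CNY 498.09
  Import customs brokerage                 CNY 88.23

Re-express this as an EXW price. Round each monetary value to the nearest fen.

EXW price: CNY 464542.50

Not relevant to the conversion: brokerage, insurance — on the buyer under both terms; not part of either seller's price.
From FOB to EXW, the seller no longer bears: inland to port, export clearance, origin terminal.
EXW price = 466857.12 − 1321.23 − 82.16 − 911.23 = 464542.50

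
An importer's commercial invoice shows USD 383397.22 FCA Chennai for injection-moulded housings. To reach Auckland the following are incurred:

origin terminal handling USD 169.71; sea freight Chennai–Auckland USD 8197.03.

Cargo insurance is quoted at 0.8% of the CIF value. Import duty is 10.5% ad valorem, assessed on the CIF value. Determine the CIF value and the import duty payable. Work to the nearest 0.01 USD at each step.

Let C be the CIF value. C = FCA price + pre-shipment costs + freight + 0.8% × C
C − 0.8% × C = 383397.22 + 169.71 + 8197.03
0.992 × C = 391763.96
C = 391763.96 / 0.992 = 394923.35
Insurance premium = 0.8% × 394923.35 = 3159.39
Import duty = 394923.35 × 10.5% = 41466.95

CIF value: USD 394923.35; import duty: USD 41466.95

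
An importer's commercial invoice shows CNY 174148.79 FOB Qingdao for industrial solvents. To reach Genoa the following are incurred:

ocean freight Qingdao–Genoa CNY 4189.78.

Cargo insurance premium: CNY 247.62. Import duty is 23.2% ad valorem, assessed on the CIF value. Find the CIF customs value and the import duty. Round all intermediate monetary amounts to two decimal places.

CIF value: CNY 178586.19; import duty: CNY 41432.00

CIF = FOB price + freight + insurance
CIF = 174148.79 + 4189.78 + 247.62 = 178586.19
Import duty = 178586.19 × 23.2% = 41432.00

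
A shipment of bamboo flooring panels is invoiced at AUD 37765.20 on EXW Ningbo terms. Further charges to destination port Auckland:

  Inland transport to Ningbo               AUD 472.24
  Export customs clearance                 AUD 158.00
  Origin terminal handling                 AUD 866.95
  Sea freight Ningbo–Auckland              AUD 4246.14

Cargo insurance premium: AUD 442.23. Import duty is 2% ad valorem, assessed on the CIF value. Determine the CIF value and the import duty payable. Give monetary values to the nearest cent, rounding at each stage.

CIF value: AUD 43950.76; import duty: AUD 879.02

CIF = EXW price + pre-shipment costs + freight + insurance
CIF = 37765.20 + 472.24 + 158.00 + 866.95 + 4246.14 + 442.23 = 43950.76
Import duty = 43950.76 × 2% = 879.02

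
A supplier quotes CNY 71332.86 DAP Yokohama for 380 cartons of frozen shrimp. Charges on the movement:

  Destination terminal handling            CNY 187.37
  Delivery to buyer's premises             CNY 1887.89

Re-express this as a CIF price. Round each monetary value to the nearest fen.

CIF price: CNY 69257.60

From DAP to CIF, the seller no longer bears: destination terminal, delivery.
CIF price = 71332.86 − 187.37 − 1887.89 = 69257.60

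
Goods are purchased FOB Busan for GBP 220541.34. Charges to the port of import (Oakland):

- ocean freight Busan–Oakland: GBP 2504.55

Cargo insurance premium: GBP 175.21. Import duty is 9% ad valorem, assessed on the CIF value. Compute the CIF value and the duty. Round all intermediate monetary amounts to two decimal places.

CIF = FOB price + freight + insurance
CIF = 220541.34 + 2504.55 + 175.21 = 223221.10
Import duty = 223221.10 × 9% = 20089.90

CIF value: GBP 223221.10; import duty: GBP 20089.90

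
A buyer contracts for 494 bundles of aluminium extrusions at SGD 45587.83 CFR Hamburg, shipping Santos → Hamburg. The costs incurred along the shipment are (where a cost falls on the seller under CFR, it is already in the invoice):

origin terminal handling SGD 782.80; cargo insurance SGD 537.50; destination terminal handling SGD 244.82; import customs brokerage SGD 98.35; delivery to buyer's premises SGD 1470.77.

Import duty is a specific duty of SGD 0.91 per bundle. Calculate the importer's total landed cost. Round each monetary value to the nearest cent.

CFR: the seller pays costs through ocean freight to the destination port, but not insurance.
Already in the invoice (seller's account under CFR): origin terminal — exclude.
CIF value = CFR price + insurance = 45587.83 + 537.50 = 46125.33
Import duty = 494 × 0.91 = 449.54
Buyer bears: insurance 537.50 + destination terminal 244.82 + brokerage 98.35 + delivery 1470.77 + duty 449.54 = 2800.98
Landed cost = invoice 45587.83 + 2800.98 = 48388.81

Total landed cost: SGD 48388.81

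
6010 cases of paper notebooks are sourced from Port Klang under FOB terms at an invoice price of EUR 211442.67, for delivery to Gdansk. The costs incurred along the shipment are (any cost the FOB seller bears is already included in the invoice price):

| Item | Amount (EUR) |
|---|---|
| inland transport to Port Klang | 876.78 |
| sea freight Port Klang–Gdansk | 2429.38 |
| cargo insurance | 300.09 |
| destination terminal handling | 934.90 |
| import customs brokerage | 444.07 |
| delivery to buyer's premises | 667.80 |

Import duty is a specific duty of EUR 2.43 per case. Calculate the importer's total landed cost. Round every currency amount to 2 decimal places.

FOB: the seller bears costs until goods are on board at the origin port; the buyer bears freight, insurance and all costs thereafter.
Already in the invoice (seller's account under FOB): inland to port — exclude.
CIF value = FOB price + freight + insurance = 211442.67 + 2429.38 + 300.09 = 214172.14
Import duty = 6010 × 2.43 = 14604.30
Buyer bears: freight 2429.38 + insurance 300.09 + destination terminal 934.90 + brokerage 444.07 + delivery 667.80 + duty 14604.30 = 19380.54
Landed cost = invoice 211442.67 + 19380.54 = 230823.21

Total landed cost: EUR 230823.21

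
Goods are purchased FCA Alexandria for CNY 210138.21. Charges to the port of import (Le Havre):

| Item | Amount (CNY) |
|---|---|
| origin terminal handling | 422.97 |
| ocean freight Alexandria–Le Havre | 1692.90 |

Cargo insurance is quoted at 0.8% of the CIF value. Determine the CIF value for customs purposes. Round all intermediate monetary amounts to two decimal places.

Let C be the CIF value. C = FCA price + pre-shipment costs + freight + 0.8% × C
C − 0.8% × C = 210138.21 + 422.97 + 1692.90
0.992 × C = 212254.08
C = 212254.08 / 0.992 = 213965.81
Insurance premium = 0.8% × 213965.81 = 1711.73

CIF value: CNY 213965.81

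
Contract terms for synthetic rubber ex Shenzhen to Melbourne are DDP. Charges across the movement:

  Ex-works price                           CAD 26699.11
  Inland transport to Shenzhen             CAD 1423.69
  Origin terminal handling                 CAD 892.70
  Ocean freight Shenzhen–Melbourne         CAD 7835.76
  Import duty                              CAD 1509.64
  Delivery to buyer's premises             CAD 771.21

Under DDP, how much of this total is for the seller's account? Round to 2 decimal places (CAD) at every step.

Seller's account: CAD 39132.11

DDP: the seller bears all costs including import duty.
Seller's account: goods 26699.11 + inland to port 1423.69 + origin terminal 892.70 + freight 7835.76 + duty 1509.64 + delivery 771.21 = 39132.11
Buyer's account: 0.00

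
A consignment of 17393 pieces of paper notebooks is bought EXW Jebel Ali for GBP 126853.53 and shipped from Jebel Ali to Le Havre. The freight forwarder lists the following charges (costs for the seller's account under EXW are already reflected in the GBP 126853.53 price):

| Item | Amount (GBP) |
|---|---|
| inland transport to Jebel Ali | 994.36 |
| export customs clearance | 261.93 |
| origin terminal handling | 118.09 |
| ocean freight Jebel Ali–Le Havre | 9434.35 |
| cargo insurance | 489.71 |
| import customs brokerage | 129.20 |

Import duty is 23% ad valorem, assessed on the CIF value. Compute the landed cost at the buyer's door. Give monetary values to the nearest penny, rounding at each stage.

Total landed cost: GBP 170056.12

EXW: the seller makes goods available at their premises; the buyer bears all onward costs.
CIF value = EXW price + inland to port + export clearance + origin terminal + freight + insurance = 126853.53 + 994.36 + 261.93 + 118.09 + 9434.35 + 489.71 = 138151.97
Import duty = 138151.97 × 23% = 31774.95
Buyer bears: inland to port 994.36 + export clearance 261.93 + origin terminal 118.09 + freight 9434.35 + insurance 489.71 + brokerage 129.20 + duty 31774.95 = 43202.59
Landed cost = invoice 126853.53 + 43202.59 = 170056.12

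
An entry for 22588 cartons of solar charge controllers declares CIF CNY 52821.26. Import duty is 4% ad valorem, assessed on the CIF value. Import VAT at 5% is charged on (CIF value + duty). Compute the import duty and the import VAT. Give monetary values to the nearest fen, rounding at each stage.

Import duty = 52821.26 × 4% = 2112.85
VAT base = CIF + duty = 52821.26 + 2112.85 = 54934.11
Import VAT = 54934.11 × 5% = 2746.71

Import duty: CNY 2112.85; import VAT: CNY 2746.71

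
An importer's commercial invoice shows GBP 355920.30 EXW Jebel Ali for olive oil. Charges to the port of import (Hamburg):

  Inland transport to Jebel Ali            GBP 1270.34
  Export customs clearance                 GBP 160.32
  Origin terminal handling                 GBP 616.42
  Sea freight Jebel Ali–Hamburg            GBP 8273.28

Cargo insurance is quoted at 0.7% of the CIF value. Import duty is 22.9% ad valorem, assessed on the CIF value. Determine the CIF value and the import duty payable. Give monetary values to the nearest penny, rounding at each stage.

Let C be the CIF value. C = EXW price + pre-shipment costs + freight + 0.7% × C
C − 0.7% × C = 355920.30 + 1270.34 + 160.32 + 616.42 + 8273.28
0.993 × C = 366240.66
C = 366240.66 / 0.993 = 368822.42
Insurance premium = 0.7% × 368822.42 = 2581.76
Import duty = 368822.42 × 22.9% = 84460.33

CIF value: GBP 368822.42; import duty: GBP 84460.33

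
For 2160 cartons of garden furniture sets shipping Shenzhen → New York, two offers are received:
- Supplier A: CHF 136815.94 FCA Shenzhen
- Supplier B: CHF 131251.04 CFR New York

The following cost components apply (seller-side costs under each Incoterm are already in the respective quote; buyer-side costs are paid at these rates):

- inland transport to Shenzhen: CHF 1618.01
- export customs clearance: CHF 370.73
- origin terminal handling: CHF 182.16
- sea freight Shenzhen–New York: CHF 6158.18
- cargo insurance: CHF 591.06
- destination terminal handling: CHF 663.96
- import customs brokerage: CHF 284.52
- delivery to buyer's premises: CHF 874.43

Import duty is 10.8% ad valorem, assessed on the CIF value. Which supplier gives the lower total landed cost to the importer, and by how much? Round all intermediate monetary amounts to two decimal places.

Supplier B is cheaper by CHF 13191.00

Supplier A (FCA):
CIF value = FCA price + origin terminal + freight + insurance = 136815.94 + 182.16 + 6158.18 + 591.06 = 143747.34
Import duty = 143747.34 × 10.8% = 15524.71
Buyer bears (A): 182.16 + 6158.18 + 591.06 + 663.96 + 284.52 + 874.43 = 8754.31
Landed cost (A) = invoice 136815.94 + 8754.31 + duty 15524.71 = 161094.96
Supplier B (CFR):
CIF value = CFR price + insurance = 131251.04 + 591.06 = 131842.10
Import duty = 131842.10 × 10.8% = 14238.95
Buyer bears (B): 591.06 + 663.96 + 284.52 + 874.43 = 2413.97
Landed cost (B) = invoice 131251.04 + 2413.97 + duty 14238.95 = 147903.96
Difference = |161094.96 − 147903.96| = 13191.00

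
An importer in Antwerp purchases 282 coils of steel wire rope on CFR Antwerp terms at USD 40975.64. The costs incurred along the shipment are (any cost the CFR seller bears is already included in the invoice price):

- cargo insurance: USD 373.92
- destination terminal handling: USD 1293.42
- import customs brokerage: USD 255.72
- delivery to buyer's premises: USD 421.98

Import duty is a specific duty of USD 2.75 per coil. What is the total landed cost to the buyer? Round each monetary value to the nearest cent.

Total landed cost: USD 44096.18

CFR: the seller pays costs through ocean freight to the destination port, but not insurance.
CIF value = CFR price + insurance = 40975.64 + 373.92 = 41349.56
Import duty = 282 × 2.75 = 775.50
Buyer bears: insurance 373.92 + destination terminal 1293.42 + brokerage 255.72 + delivery 421.98 + duty 775.50 = 3120.54
Landed cost = invoice 40975.64 + 3120.54 = 44096.18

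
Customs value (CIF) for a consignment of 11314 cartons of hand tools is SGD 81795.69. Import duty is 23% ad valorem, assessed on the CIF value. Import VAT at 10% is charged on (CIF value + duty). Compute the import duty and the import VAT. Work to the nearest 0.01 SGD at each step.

Import duty: SGD 18813.01; import VAT: SGD 10060.87

Import duty = 81795.69 × 23% = 18813.01
VAT base = CIF + duty = 81795.69 + 18813.01 = 100608.70
Import VAT = 100608.70 × 10% = 10060.87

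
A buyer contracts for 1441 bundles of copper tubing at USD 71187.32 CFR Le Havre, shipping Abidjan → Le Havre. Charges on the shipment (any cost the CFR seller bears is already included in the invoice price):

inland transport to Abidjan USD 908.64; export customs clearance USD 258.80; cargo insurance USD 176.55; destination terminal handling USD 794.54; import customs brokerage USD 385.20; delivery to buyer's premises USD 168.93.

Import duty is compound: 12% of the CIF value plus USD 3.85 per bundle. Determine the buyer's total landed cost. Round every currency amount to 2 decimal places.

CFR: the seller pays costs through ocean freight to the destination port, but not insurance.
Already in the invoice (seller's account under CFR): inland to port, export clearance — exclude.
CIF value = CFR price + insurance = 71187.32 + 176.55 = 71363.87
Ad valorem component: 71363.87 × 12% = 8563.66
Specific component: 1441 × 3.85 = 5547.85
Import duty = 8563.66 + 5547.85 = 14111.51
Buyer bears: insurance 176.55 + destination terminal 794.54 + brokerage 385.20 + delivery 168.93 + duty 14111.51 = 15636.73
Landed cost = invoice 71187.32 + 15636.73 = 86824.05

Total landed cost: USD 86824.05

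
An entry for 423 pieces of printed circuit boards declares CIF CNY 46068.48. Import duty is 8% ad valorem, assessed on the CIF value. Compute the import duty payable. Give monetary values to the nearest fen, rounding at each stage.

Import duty: CNY 3685.48

Import duty = 46068.48 × 8% = 3685.48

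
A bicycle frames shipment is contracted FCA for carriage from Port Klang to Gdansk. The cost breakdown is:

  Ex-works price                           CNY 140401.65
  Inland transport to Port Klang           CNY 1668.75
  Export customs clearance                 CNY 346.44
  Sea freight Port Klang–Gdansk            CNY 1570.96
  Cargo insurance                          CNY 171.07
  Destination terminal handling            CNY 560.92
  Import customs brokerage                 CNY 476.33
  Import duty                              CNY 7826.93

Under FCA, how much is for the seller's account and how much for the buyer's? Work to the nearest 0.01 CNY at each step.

FCA: the seller delivers export-cleared goods to the carrier; the buyer bears costs from that point.
Seller's account: goods 140401.65 + inland to port 1668.75 + export clearance 346.44 = 142416.84
Buyer's account: freight 1570.96 + insurance 171.07 + destination terminal 560.92 + brokerage 476.33 + duty 7826.93 = 10606.21

Seller: CNY 142416.84; buyer: CNY 10606.21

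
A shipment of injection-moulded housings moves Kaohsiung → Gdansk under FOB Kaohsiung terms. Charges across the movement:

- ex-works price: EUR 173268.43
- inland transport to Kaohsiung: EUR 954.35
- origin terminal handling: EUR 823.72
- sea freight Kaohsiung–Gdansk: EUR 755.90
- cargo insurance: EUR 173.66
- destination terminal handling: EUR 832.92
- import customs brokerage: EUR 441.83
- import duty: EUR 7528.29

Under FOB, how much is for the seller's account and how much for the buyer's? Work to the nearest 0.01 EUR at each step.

FOB: the seller bears costs until goods are on board at the origin port; the buyer bears freight, insurance and all costs thereafter.
Seller's account: goods 173268.43 + inland to port 954.35 + origin terminal 823.72 = 175046.50
Buyer's account: freight 755.90 + insurance 173.66 + destination terminal 832.92 + brokerage 441.83 + duty 7528.29 = 9732.60

Seller: EUR 175046.50; buyer: EUR 9732.60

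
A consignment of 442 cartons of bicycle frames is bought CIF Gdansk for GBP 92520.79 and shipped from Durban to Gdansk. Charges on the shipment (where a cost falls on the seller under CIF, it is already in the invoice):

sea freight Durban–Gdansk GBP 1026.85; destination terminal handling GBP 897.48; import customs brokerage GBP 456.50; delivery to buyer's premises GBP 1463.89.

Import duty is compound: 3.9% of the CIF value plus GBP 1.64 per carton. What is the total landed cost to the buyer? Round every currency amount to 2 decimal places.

Total landed cost: GBP 99671.85

CIF: the seller pays costs through ocean freight and marine insurance to the destination port.
Already in the invoice (seller's account under CIF): freight — exclude.
The CIF price already equals the CIF value: 92520.79
Ad valorem component: 92520.79 × 3.9% = 3608.31
Specific component: 442 × 1.64 = 724.88
Import duty = 3608.31 + 724.88 = 4333.19
Buyer bears: destination terminal 897.48 + brokerage 456.50 + delivery 1463.89 + duty 4333.19 = 7151.06
Landed cost = invoice 92520.79 + 7151.06 = 99671.85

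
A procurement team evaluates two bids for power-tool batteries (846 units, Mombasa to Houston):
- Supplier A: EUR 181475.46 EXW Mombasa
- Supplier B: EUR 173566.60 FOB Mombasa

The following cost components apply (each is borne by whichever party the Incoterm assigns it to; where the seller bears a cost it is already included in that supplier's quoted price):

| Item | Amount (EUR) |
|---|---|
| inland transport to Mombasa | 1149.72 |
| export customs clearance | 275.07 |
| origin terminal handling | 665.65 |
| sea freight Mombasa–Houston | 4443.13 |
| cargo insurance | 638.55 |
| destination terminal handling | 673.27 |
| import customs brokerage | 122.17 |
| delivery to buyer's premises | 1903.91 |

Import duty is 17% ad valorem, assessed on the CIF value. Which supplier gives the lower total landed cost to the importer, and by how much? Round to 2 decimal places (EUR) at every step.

Supplier A (EXW):
CIF value = EXW price + inland to port + export clearance + origin terminal + freight + insurance = 181475.46 + 1149.72 + 275.07 + 665.65 + 4443.13 + 638.55 = 188647.58
Import duty = 188647.58 × 17% = 32070.09
Buyer bears (A): 1149.72 + 275.07 + 665.65 + 4443.13 + 638.55 + 673.27 + 122.17 + 1903.91 = 9871.47
Landed cost (A) = invoice 181475.46 + 9871.47 + duty 32070.09 = 223417.02
Supplier B (FOB):
CIF value = FOB price + freight + insurance = 173566.60 + 4443.13 + 638.55 = 178648.28
Import duty = 178648.28 × 17% = 30370.21
Buyer bears (B): 4443.13 + 638.55 + 673.27 + 122.17 + 1903.91 = 7781.03
Landed cost (B) = invoice 173566.60 + 7781.03 + duty 30370.21 = 211717.84
Difference = |223417.02 − 211717.84| = 11699.18

Supplier B is cheaper by EUR 11699.18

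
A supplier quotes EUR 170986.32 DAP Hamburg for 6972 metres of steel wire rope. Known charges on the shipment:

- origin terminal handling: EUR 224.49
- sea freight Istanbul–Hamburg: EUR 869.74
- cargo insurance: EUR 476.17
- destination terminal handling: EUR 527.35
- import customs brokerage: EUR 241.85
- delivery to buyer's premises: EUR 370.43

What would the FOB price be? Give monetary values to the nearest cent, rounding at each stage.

Not relevant to the conversion: origin terminal — on the seller under both DAP and FOB; already in the DAP price and stays in the FOB price. brokerage — on the buyer under both terms; not part of either seller's price.
From DAP to FOB, the seller no longer bears: freight, insurance, destination terminal, delivery.
FOB price = 170986.32 − 869.74 − 476.17 − 527.35 − 370.43 = 168742.63

FOB price: EUR 168742.63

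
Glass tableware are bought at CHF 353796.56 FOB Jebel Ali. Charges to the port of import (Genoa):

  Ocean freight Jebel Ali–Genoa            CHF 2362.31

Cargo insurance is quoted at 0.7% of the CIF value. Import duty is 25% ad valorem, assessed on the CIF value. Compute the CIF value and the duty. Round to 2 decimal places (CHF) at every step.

Let C be the CIF value. C = FOB price + freight + 0.7% × C
C − 0.7% × C = 353796.56 + 2362.31
0.993 × C = 356158.87
C = 356158.87 / 0.993 = 358669.56
Insurance premium = 0.7% × 358669.56 = 2510.69
Import duty = 358669.56 × 25% = 89667.39

CIF value: CHF 358669.56; import duty: CHF 89667.39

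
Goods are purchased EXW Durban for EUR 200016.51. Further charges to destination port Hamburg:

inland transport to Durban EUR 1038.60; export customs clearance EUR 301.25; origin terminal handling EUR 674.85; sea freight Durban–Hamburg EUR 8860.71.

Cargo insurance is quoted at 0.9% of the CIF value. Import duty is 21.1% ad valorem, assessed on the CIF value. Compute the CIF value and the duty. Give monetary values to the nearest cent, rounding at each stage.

Let C be the CIF value. C = EXW price + pre-shipment costs + freight + 0.9% × C
C − 0.9% × C = 200016.51 + 1038.60 + 301.25 + 674.85 + 8860.71
0.991 × C = 210891.92
C = 210891.92 / 0.991 = 212807.18
Insurance premium = 0.9% × 212807.18 = 1915.26
Import duty = 212807.18 × 21.1% = 44902.31

CIF value: EUR 212807.18; import duty: EUR 44902.31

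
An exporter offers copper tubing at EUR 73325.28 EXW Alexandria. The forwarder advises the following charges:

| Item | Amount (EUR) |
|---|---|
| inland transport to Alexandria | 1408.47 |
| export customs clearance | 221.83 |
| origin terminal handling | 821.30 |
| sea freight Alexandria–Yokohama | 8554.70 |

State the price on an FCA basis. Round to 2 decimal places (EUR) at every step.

Not relevant to the conversion: freight, origin terminal — on the buyer under both terms; not part of either seller's price.
From EXW to FCA, the seller additionally bears: inland to port, export clearance.
FCA price = 73325.28 + 1408.47 + 221.83 = 74955.58

FCA price: EUR 74955.58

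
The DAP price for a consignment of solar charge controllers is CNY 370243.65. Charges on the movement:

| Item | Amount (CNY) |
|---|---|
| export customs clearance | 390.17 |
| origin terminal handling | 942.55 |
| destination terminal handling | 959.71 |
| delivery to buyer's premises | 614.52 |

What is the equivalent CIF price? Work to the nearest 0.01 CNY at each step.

CIF price: CNY 368669.42

Not relevant to the conversion: export clearance, origin terminal — on the seller under both DAP and CIF; already in the DAP price and stays in the CIF price.
From DAP to CIF, the seller no longer bears: destination terminal, delivery.
CIF price = 370243.65 − 959.71 − 614.52 = 368669.42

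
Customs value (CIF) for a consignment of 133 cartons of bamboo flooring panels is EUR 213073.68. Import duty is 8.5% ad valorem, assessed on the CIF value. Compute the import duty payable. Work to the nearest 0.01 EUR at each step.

Import duty = 213073.68 × 8.5% = 18111.26

Import duty: EUR 18111.26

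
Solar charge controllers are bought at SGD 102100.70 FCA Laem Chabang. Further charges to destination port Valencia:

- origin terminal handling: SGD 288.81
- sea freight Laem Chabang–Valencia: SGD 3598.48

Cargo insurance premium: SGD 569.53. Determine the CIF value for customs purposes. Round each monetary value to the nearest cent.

CIF value: SGD 106557.52

CIF = FCA price + pre-shipment costs + freight + insurance
CIF = 102100.70 + 288.81 + 3598.48 + 569.53 = 106557.52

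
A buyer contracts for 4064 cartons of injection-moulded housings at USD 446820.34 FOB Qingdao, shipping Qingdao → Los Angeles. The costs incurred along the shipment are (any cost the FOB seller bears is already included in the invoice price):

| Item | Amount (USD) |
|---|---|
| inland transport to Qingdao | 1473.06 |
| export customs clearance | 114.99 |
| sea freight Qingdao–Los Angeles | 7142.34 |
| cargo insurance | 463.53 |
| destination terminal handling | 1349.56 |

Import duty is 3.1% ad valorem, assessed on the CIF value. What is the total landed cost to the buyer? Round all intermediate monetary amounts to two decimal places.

FOB: the seller bears costs until goods are on board at the origin port; the buyer bears freight, insurance and all costs thereafter.
Already in the invoice (seller's account under FOB): inland to port, export clearance — exclude.
CIF value = FOB price + freight + insurance = 446820.34 + 7142.34 + 463.53 = 454426.21
Import duty = 454426.21 × 3.1% = 14087.21
Buyer bears: freight 7142.34 + insurance 463.53 + destination terminal 1349.56 + duty 14087.21 = 23042.64
Landed cost = invoice 446820.34 + 23042.64 = 469862.98

Total landed cost: USD 469862.98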